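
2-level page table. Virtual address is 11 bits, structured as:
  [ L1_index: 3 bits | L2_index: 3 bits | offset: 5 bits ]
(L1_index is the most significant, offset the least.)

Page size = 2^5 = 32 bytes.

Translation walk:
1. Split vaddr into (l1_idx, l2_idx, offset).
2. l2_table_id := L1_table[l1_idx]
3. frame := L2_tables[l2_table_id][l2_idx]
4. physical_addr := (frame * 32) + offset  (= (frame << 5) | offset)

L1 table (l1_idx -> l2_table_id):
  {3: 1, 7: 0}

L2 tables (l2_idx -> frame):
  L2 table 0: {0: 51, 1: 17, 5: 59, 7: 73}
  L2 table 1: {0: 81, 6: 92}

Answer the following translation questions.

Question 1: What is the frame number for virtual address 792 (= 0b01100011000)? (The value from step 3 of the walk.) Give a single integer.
vaddr = 792: l1_idx=3, l2_idx=0
L1[3] = 1; L2[1][0] = 81

Answer: 81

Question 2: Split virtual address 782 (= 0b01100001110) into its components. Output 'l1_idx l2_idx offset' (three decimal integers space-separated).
vaddr = 782 = 0b01100001110
  top 3 bits -> l1_idx = 3
  next 3 bits -> l2_idx = 0
  bottom 5 bits -> offset = 14

Answer: 3 0 14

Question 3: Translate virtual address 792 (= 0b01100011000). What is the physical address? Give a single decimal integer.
vaddr = 792 = 0b01100011000
Split: l1_idx=3, l2_idx=0, offset=24
L1[3] = 1
L2[1][0] = 81
paddr = 81 * 32 + 24 = 2616

Answer: 2616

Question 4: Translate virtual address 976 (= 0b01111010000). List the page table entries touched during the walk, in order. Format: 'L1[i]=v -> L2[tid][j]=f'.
vaddr = 976 = 0b01111010000
Split: l1_idx=3, l2_idx=6, offset=16

Answer: L1[3]=1 -> L2[1][6]=92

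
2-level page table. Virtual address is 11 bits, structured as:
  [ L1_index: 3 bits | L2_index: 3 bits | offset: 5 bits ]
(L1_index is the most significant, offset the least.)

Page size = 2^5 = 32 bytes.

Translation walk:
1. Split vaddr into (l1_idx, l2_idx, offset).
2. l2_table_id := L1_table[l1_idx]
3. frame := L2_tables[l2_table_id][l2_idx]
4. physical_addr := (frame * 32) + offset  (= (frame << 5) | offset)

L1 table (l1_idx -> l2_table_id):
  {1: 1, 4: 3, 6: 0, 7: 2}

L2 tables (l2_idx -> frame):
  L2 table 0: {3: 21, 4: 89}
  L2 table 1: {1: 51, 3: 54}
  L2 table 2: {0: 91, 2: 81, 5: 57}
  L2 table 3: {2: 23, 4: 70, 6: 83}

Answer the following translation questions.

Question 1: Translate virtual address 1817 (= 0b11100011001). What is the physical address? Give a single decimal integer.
Answer: 2937

Derivation:
vaddr = 1817 = 0b11100011001
Split: l1_idx=7, l2_idx=0, offset=25
L1[7] = 2
L2[2][0] = 91
paddr = 91 * 32 + 25 = 2937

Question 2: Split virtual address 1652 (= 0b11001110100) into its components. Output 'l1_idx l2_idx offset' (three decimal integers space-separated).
vaddr = 1652 = 0b11001110100
  top 3 bits -> l1_idx = 6
  next 3 bits -> l2_idx = 3
  bottom 5 bits -> offset = 20

Answer: 6 3 20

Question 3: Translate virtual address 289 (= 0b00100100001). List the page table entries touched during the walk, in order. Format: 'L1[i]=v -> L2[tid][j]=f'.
Answer: L1[1]=1 -> L2[1][1]=51

Derivation:
vaddr = 289 = 0b00100100001
Split: l1_idx=1, l2_idx=1, offset=1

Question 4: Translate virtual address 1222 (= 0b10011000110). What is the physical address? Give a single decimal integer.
Answer: 2662

Derivation:
vaddr = 1222 = 0b10011000110
Split: l1_idx=4, l2_idx=6, offset=6
L1[4] = 3
L2[3][6] = 83
paddr = 83 * 32 + 6 = 2662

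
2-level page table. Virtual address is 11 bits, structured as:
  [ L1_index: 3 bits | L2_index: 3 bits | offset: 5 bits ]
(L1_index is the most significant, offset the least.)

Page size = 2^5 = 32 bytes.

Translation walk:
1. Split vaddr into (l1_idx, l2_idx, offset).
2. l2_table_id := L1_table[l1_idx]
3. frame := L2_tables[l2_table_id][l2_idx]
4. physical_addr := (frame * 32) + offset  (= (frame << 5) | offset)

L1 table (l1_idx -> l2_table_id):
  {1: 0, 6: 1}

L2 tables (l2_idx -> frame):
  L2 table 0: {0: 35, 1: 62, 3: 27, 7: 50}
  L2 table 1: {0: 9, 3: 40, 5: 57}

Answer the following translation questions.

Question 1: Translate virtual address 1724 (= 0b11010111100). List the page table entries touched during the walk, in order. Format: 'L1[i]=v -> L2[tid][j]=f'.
Answer: L1[6]=1 -> L2[1][5]=57

Derivation:
vaddr = 1724 = 0b11010111100
Split: l1_idx=6, l2_idx=5, offset=28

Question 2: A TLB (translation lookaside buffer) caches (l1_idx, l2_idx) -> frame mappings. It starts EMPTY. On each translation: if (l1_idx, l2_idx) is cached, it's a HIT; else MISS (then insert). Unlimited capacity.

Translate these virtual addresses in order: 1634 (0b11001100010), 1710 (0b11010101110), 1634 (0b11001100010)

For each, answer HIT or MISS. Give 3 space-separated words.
vaddr=1634: (6,3) not in TLB -> MISS, insert
vaddr=1710: (6,5) not in TLB -> MISS, insert
vaddr=1634: (6,3) in TLB -> HIT

Answer: MISS MISS HIT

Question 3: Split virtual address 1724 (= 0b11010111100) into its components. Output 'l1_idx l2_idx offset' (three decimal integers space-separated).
vaddr = 1724 = 0b11010111100
  top 3 bits -> l1_idx = 6
  next 3 bits -> l2_idx = 5
  bottom 5 bits -> offset = 28

Answer: 6 5 28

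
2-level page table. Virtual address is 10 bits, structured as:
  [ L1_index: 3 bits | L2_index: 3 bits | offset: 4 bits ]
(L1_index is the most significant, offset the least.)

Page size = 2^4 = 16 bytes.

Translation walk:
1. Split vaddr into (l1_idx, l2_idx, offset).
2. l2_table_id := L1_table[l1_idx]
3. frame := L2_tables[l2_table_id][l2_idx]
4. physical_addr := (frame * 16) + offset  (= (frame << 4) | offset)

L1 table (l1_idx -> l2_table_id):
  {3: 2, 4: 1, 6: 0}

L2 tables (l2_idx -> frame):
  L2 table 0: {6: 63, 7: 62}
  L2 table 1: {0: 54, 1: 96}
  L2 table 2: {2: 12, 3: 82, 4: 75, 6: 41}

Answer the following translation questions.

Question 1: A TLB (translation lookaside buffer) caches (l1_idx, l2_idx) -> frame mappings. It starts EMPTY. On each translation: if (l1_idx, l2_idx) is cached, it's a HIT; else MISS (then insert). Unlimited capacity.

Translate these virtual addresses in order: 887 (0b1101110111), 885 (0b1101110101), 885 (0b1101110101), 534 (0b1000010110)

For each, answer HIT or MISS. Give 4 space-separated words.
Answer: MISS HIT HIT MISS

Derivation:
vaddr=887: (6,7) not in TLB -> MISS, insert
vaddr=885: (6,7) in TLB -> HIT
vaddr=885: (6,7) in TLB -> HIT
vaddr=534: (4,1) not in TLB -> MISS, insert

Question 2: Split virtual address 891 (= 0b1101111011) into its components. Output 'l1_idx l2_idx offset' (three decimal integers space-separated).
vaddr = 891 = 0b1101111011
  top 3 bits -> l1_idx = 6
  next 3 bits -> l2_idx = 7
  bottom 4 bits -> offset = 11

Answer: 6 7 11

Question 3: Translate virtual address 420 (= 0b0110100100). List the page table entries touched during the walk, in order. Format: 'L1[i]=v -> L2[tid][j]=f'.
vaddr = 420 = 0b0110100100
Split: l1_idx=3, l2_idx=2, offset=4

Answer: L1[3]=2 -> L2[2][2]=12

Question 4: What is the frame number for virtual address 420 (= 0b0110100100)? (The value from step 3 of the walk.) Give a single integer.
vaddr = 420: l1_idx=3, l2_idx=2
L1[3] = 2; L2[2][2] = 12

Answer: 12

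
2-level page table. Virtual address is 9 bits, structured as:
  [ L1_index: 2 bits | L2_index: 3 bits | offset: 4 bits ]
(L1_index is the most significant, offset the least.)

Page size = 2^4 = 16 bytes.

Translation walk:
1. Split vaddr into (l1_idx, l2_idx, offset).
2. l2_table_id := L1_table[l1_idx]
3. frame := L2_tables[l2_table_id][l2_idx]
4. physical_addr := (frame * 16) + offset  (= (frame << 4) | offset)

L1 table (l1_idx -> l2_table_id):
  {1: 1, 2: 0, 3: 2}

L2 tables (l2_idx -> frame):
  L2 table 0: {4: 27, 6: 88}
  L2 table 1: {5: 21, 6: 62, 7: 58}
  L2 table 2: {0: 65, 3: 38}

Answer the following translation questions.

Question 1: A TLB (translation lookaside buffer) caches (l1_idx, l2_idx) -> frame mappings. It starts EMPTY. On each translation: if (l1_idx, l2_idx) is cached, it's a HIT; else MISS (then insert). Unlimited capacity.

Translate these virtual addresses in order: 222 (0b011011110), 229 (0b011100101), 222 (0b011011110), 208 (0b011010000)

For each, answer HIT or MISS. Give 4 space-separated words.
Answer: MISS MISS HIT HIT

Derivation:
vaddr=222: (1,5) not in TLB -> MISS, insert
vaddr=229: (1,6) not in TLB -> MISS, insert
vaddr=222: (1,5) in TLB -> HIT
vaddr=208: (1,5) in TLB -> HIT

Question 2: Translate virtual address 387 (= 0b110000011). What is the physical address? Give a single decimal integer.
vaddr = 387 = 0b110000011
Split: l1_idx=3, l2_idx=0, offset=3
L1[3] = 2
L2[2][0] = 65
paddr = 65 * 16 + 3 = 1043

Answer: 1043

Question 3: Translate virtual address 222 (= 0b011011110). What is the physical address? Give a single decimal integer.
Answer: 350

Derivation:
vaddr = 222 = 0b011011110
Split: l1_idx=1, l2_idx=5, offset=14
L1[1] = 1
L2[1][5] = 21
paddr = 21 * 16 + 14 = 350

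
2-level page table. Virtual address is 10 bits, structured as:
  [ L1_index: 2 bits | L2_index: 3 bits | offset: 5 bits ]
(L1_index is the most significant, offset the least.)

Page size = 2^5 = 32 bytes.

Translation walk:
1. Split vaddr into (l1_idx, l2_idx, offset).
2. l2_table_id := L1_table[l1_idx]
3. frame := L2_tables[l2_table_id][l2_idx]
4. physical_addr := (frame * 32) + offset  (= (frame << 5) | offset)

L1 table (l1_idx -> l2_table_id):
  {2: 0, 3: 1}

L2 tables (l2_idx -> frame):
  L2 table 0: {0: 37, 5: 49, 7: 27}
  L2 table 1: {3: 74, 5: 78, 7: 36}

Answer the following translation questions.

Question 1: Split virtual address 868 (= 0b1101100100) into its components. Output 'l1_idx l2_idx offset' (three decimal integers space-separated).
vaddr = 868 = 0b1101100100
  top 2 bits -> l1_idx = 3
  next 3 bits -> l2_idx = 3
  bottom 5 bits -> offset = 4

Answer: 3 3 4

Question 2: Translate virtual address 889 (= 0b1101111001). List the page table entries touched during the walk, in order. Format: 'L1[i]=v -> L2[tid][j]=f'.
Answer: L1[3]=1 -> L2[1][3]=74

Derivation:
vaddr = 889 = 0b1101111001
Split: l1_idx=3, l2_idx=3, offset=25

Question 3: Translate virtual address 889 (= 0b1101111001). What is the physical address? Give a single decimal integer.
Answer: 2393

Derivation:
vaddr = 889 = 0b1101111001
Split: l1_idx=3, l2_idx=3, offset=25
L1[3] = 1
L2[1][3] = 74
paddr = 74 * 32 + 25 = 2393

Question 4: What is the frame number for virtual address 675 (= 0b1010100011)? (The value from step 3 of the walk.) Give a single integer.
Answer: 49

Derivation:
vaddr = 675: l1_idx=2, l2_idx=5
L1[2] = 0; L2[0][5] = 49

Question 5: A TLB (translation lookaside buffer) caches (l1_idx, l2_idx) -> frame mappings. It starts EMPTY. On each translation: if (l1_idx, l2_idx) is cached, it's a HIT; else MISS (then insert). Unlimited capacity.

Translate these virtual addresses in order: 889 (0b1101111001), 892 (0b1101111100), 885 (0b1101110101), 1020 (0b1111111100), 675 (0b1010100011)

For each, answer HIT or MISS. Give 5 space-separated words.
vaddr=889: (3,3) not in TLB -> MISS, insert
vaddr=892: (3,3) in TLB -> HIT
vaddr=885: (3,3) in TLB -> HIT
vaddr=1020: (3,7) not in TLB -> MISS, insert
vaddr=675: (2,5) not in TLB -> MISS, insert

Answer: MISS HIT HIT MISS MISS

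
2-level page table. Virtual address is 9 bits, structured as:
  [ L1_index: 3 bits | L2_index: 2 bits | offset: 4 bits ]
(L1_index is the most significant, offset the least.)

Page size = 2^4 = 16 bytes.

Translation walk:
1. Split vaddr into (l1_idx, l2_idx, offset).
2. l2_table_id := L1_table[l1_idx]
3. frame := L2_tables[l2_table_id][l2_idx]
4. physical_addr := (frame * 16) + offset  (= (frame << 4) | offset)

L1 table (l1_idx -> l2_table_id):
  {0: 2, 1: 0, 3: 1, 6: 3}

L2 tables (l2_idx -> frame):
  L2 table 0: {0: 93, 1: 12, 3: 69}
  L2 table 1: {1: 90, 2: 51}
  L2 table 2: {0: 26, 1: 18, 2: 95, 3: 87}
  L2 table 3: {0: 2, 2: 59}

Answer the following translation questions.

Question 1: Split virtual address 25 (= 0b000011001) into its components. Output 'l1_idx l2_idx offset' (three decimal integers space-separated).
vaddr = 25 = 0b000011001
  top 3 bits -> l1_idx = 0
  next 2 bits -> l2_idx = 1
  bottom 4 bits -> offset = 9

Answer: 0 1 9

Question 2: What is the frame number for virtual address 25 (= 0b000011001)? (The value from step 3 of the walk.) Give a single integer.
Answer: 18

Derivation:
vaddr = 25: l1_idx=0, l2_idx=1
L1[0] = 2; L2[2][1] = 18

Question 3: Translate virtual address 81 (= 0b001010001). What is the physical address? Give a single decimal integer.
vaddr = 81 = 0b001010001
Split: l1_idx=1, l2_idx=1, offset=1
L1[1] = 0
L2[0][1] = 12
paddr = 12 * 16 + 1 = 193

Answer: 193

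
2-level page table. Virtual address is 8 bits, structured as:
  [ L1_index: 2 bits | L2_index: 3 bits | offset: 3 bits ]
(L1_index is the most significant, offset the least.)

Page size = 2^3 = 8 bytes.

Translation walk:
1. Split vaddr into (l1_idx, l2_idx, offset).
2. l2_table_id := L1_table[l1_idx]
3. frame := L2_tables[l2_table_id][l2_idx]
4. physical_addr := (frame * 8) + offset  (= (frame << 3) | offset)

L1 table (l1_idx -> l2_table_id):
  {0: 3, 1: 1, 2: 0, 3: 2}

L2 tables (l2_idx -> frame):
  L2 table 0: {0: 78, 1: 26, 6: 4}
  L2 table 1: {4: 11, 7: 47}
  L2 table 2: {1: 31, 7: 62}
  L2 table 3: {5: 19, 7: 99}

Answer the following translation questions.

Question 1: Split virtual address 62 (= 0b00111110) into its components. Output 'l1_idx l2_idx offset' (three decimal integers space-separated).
Answer: 0 7 6

Derivation:
vaddr = 62 = 0b00111110
  top 2 bits -> l1_idx = 0
  next 3 bits -> l2_idx = 7
  bottom 3 bits -> offset = 6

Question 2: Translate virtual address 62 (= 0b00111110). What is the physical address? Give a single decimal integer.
Answer: 798

Derivation:
vaddr = 62 = 0b00111110
Split: l1_idx=0, l2_idx=7, offset=6
L1[0] = 3
L2[3][7] = 99
paddr = 99 * 8 + 6 = 798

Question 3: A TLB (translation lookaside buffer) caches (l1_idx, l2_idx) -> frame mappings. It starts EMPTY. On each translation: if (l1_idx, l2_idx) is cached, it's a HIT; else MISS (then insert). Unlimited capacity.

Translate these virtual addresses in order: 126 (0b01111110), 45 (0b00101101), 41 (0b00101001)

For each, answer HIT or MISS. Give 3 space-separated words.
vaddr=126: (1,7) not in TLB -> MISS, insert
vaddr=45: (0,5) not in TLB -> MISS, insert
vaddr=41: (0,5) in TLB -> HIT

Answer: MISS MISS HIT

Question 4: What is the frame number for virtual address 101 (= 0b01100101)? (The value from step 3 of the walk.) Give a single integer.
Answer: 11

Derivation:
vaddr = 101: l1_idx=1, l2_idx=4
L1[1] = 1; L2[1][4] = 11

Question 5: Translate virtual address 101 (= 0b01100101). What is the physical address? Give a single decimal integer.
Answer: 93

Derivation:
vaddr = 101 = 0b01100101
Split: l1_idx=1, l2_idx=4, offset=5
L1[1] = 1
L2[1][4] = 11
paddr = 11 * 8 + 5 = 93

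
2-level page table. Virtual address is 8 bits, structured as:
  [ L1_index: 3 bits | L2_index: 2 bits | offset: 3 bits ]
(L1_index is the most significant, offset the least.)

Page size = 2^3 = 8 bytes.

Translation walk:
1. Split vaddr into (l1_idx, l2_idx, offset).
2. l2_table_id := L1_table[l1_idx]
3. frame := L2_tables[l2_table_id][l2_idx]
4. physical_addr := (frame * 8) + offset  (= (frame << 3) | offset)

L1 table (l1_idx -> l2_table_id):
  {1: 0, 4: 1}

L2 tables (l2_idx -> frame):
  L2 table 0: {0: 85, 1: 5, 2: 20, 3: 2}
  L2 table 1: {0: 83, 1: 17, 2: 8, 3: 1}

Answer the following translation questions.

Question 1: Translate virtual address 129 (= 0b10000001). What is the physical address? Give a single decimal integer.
vaddr = 129 = 0b10000001
Split: l1_idx=4, l2_idx=0, offset=1
L1[4] = 1
L2[1][0] = 83
paddr = 83 * 8 + 1 = 665

Answer: 665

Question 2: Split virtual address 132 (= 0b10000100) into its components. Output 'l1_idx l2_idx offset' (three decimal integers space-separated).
vaddr = 132 = 0b10000100
  top 3 bits -> l1_idx = 4
  next 2 bits -> l2_idx = 0
  bottom 3 bits -> offset = 4

Answer: 4 0 4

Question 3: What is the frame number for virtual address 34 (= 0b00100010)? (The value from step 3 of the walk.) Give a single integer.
Answer: 85

Derivation:
vaddr = 34: l1_idx=1, l2_idx=0
L1[1] = 0; L2[0][0] = 85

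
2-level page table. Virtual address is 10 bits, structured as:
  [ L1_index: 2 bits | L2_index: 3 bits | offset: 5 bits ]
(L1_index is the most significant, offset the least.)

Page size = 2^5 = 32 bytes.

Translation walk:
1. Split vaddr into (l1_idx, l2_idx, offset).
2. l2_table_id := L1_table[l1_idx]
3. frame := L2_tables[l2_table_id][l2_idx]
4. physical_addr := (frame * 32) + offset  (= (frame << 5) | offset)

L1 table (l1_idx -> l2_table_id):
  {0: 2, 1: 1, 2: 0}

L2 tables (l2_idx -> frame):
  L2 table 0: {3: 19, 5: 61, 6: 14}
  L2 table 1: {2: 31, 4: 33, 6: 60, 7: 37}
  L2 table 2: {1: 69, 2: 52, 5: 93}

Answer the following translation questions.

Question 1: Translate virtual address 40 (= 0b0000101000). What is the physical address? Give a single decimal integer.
vaddr = 40 = 0b0000101000
Split: l1_idx=0, l2_idx=1, offset=8
L1[0] = 2
L2[2][1] = 69
paddr = 69 * 32 + 8 = 2216

Answer: 2216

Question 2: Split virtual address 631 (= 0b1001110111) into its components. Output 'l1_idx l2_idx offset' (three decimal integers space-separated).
Answer: 2 3 23

Derivation:
vaddr = 631 = 0b1001110111
  top 2 bits -> l1_idx = 2
  next 3 bits -> l2_idx = 3
  bottom 5 bits -> offset = 23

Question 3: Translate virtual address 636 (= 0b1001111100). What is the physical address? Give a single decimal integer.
Answer: 636

Derivation:
vaddr = 636 = 0b1001111100
Split: l1_idx=2, l2_idx=3, offset=28
L1[2] = 0
L2[0][3] = 19
paddr = 19 * 32 + 28 = 636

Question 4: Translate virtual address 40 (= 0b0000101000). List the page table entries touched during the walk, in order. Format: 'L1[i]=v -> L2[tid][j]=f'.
Answer: L1[0]=2 -> L2[2][1]=69

Derivation:
vaddr = 40 = 0b0000101000
Split: l1_idx=0, l2_idx=1, offset=8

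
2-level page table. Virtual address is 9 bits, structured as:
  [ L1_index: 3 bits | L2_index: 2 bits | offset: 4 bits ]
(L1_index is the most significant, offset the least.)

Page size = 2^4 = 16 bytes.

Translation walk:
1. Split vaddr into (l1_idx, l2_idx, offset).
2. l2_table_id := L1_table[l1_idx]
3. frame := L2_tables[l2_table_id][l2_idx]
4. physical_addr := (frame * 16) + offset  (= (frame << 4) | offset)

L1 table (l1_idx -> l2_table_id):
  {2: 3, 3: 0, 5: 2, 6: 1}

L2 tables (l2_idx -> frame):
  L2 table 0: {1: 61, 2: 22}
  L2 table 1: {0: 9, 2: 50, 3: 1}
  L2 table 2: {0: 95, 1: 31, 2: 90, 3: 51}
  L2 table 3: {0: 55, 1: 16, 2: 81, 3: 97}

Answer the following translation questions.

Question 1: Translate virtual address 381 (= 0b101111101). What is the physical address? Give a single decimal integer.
vaddr = 381 = 0b101111101
Split: l1_idx=5, l2_idx=3, offset=13
L1[5] = 2
L2[2][3] = 51
paddr = 51 * 16 + 13 = 829

Answer: 829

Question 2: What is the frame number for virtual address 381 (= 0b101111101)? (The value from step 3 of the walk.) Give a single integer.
Answer: 51

Derivation:
vaddr = 381: l1_idx=5, l2_idx=3
L1[5] = 2; L2[2][3] = 51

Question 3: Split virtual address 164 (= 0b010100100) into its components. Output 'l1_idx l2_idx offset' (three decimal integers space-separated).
Answer: 2 2 4

Derivation:
vaddr = 164 = 0b010100100
  top 3 bits -> l1_idx = 2
  next 2 bits -> l2_idx = 2
  bottom 4 bits -> offset = 4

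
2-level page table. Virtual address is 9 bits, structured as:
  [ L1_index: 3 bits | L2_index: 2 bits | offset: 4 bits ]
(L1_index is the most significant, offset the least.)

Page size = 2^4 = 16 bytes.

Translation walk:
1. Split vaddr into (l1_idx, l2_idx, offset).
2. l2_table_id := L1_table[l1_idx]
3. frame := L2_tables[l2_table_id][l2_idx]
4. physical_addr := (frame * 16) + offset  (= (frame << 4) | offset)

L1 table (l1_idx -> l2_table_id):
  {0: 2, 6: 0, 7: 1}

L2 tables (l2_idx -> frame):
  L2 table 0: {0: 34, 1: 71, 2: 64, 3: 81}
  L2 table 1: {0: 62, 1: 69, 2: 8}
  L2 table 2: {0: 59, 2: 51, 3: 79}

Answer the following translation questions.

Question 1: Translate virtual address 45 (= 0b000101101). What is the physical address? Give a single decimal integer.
Answer: 829

Derivation:
vaddr = 45 = 0b000101101
Split: l1_idx=0, l2_idx=2, offset=13
L1[0] = 2
L2[2][2] = 51
paddr = 51 * 16 + 13 = 829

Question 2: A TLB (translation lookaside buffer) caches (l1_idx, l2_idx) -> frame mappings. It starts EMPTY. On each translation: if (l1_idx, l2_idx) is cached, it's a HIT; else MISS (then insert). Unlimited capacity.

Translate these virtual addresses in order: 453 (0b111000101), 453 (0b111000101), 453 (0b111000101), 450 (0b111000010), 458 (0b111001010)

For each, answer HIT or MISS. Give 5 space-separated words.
Answer: MISS HIT HIT HIT HIT

Derivation:
vaddr=453: (7,0) not in TLB -> MISS, insert
vaddr=453: (7,0) in TLB -> HIT
vaddr=453: (7,0) in TLB -> HIT
vaddr=450: (7,0) in TLB -> HIT
vaddr=458: (7,0) in TLB -> HIT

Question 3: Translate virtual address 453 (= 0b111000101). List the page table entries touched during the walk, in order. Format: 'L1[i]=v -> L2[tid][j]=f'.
vaddr = 453 = 0b111000101
Split: l1_idx=7, l2_idx=0, offset=5

Answer: L1[7]=1 -> L2[1][0]=62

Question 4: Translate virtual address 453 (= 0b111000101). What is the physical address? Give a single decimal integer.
Answer: 997

Derivation:
vaddr = 453 = 0b111000101
Split: l1_idx=7, l2_idx=0, offset=5
L1[7] = 1
L2[1][0] = 62
paddr = 62 * 16 + 5 = 997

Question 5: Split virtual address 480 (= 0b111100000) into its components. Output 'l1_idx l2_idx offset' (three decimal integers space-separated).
vaddr = 480 = 0b111100000
  top 3 bits -> l1_idx = 7
  next 2 bits -> l2_idx = 2
  bottom 4 bits -> offset = 0

Answer: 7 2 0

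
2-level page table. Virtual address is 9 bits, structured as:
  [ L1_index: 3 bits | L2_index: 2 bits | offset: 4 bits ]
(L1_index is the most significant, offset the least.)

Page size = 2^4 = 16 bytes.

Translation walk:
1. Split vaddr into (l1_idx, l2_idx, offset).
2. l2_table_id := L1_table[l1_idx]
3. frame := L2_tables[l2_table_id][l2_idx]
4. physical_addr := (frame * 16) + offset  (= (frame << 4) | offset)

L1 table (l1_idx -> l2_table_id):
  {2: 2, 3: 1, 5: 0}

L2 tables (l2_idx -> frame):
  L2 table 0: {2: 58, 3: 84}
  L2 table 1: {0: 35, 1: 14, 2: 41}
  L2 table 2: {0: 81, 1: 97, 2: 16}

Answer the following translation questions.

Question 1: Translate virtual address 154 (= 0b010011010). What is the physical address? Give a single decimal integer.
vaddr = 154 = 0b010011010
Split: l1_idx=2, l2_idx=1, offset=10
L1[2] = 2
L2[2][1] = 97
paddr = 97 * 16 + 10 = 1562

Answer: 1562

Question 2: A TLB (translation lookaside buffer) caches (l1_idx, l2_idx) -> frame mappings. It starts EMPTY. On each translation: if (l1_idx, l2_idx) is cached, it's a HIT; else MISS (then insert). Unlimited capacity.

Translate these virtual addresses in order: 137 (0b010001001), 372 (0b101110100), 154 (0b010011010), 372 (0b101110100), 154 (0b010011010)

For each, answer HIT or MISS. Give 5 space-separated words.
vaddr=137: (2,0) not in TLB -> MISS, insert
vaddr=372: (5,3) not in TLB -> MISS, insert
vaddr=154: (2,1) not in TLB -> MISS, insert
vaddr=372: (5,3) in TLB -> HIT
vaddr=154: (2,1) in TLB -> HIT

Answer: MISS MISS MISS HIT HIT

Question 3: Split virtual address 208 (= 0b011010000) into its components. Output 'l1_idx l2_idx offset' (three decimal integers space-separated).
vaddr = 208 = 0b011010000
  top 3 bits -> l1_idx = 3
  next 2 bits -> l2_idx = 1
  bottom 4 bits -> offset = 0

Answer: 3 1 0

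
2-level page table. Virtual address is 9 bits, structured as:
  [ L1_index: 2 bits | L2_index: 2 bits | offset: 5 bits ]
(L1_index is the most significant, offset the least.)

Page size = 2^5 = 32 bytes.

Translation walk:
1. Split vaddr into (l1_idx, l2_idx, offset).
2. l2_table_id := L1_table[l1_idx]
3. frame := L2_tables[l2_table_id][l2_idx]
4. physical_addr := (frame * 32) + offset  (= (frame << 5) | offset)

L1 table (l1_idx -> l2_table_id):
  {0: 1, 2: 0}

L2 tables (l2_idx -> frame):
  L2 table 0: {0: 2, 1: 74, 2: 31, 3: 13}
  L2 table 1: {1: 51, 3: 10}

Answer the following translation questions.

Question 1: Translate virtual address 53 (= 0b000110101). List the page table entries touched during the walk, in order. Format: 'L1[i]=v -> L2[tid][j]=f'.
vaddr = 53 = 0b000110101
Split: l1_idx=0, l2_idx=1, offset=21

Answer: L1[0]=1 -> L2[1][1]=51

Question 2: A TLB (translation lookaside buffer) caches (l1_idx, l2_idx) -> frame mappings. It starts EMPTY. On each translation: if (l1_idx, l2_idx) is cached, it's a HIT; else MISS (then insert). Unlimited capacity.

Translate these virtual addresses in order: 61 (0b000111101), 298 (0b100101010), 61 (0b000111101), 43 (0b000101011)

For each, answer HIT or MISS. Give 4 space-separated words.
vaddr=61: (0,1) not in TLB -> MISS, insert
vaddr=298: (2,1) not in TLB -> MISS, insert
vaddr=61: (0,1) in TLB -> HIT
vaddr=43: (0,1) in TLB -> HIT

Answer: MISS MISS HIT HIT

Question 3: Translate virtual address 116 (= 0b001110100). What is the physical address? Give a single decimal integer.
Answer: 340

Derivation:
vaddr = 116 = 0b001110100
Split: l1_idx=0, l2_idx=3, offset=20
L1[0] = 1
L2[1][3] = 10
paddr = 10 * 32 + 20 = 340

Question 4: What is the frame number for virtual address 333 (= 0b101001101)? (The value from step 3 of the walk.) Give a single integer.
Answer: 31

Derivation:
vaddr = 333: l1_idx=2, l2_idx=2
L1[2] = 0; L2[0][2] = 31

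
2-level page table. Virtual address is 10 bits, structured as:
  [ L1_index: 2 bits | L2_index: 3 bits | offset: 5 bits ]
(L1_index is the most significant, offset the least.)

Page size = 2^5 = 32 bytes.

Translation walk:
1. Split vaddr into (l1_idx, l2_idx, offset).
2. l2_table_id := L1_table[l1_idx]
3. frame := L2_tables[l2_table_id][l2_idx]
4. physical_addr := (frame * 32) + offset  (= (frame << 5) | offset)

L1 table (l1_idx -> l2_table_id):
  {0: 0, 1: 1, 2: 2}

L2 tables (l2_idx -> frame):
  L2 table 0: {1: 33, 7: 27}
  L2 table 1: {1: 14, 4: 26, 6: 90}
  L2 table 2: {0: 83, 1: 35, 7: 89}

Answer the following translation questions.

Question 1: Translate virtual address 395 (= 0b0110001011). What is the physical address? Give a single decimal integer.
vaddr = 395 = 0b0110001011
Split: l1_idx=1, l2_idx=4, offset=11
L1[1] = 1
L2[1][4] = 26
paddr = 26 * 32 + 11 = 843

Answer: 843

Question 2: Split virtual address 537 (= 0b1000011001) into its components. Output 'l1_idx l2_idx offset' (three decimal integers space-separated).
Answer: 2 0 25

Derivation:
vaddr = 537 = 0b1000011001
  top 2 bits -> l1_idx = 2
  next 3 bits -> l2_idx = 0
  bottom 5 bits -> offset = 25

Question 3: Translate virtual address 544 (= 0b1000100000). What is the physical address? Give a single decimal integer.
Answer: 1120

Derivation:
vaddr = 544 = 0b1000100000
Split: l1_idx=2, l2_idx=1, offset=0
L1[2] = 2
L2[2][1] = 35
paddr = 35 * 32 + 0 = 1120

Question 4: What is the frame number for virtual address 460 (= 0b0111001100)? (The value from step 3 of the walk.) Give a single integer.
Answer: 90

Derivation:
vaddr = 460: l1_idx=1, l2_idx=6
L1[1] = 1; L2[1][6] = 90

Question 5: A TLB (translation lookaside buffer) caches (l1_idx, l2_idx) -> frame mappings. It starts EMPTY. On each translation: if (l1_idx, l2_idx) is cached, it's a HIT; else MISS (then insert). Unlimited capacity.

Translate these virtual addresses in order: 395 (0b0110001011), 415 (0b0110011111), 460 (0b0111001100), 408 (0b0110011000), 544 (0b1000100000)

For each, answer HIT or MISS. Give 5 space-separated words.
Answer: MISS HIT MISS HIT MISS

Derivation:
vaddr=395: (1,4) not in TLB -> MISS, insert
vaddr=415: (1,4) in TLB -> HIT
vaddr=460: (1,6) not in TLB -> MISS, insert
vaddr=408: (1,4) in TLB -> HIT
vaddr=544: (2,1) not in TLB -> MISS, insert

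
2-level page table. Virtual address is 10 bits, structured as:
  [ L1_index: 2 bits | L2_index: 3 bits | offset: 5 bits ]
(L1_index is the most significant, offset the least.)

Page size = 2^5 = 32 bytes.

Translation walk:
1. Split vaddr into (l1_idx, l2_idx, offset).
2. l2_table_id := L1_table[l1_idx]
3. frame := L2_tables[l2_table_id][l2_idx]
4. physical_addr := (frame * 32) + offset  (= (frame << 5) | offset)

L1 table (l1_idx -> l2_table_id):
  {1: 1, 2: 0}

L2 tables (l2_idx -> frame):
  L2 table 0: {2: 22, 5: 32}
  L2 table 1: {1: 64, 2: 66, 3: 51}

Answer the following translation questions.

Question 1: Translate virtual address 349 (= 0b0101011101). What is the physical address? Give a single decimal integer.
Answer: 2141

Derivation:
vaddr = 349 = 0b0101011101
Split: l1_idx=1, l2_idx=2, offset=29
L1[1] = 1
L2[1][2] = 66
paddr = 66 * 32 + 29 = 2141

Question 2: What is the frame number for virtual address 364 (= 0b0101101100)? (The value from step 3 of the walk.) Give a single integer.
vaddr = 364: l1_idx=1, l2_idx=3
L1[1] = 1; L2[1][3] = 51

Answer: 51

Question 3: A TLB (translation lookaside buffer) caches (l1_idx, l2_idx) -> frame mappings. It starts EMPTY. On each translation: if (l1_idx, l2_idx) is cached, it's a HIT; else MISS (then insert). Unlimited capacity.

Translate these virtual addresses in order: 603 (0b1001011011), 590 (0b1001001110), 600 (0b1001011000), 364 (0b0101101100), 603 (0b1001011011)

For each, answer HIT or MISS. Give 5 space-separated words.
vaddr=603: (2,2) not in TLB -> MISS, insert
vaddr=590: (2,2) in TLB -> HIT
vaddr=600: (2,2) in TLB -> HIT
vaddr=364: (1,3) not in TLB -> MISS, insert
vaddr=603: (2,2) in TLB -> HIT

Answer: MISS HIT HIT MISS HIT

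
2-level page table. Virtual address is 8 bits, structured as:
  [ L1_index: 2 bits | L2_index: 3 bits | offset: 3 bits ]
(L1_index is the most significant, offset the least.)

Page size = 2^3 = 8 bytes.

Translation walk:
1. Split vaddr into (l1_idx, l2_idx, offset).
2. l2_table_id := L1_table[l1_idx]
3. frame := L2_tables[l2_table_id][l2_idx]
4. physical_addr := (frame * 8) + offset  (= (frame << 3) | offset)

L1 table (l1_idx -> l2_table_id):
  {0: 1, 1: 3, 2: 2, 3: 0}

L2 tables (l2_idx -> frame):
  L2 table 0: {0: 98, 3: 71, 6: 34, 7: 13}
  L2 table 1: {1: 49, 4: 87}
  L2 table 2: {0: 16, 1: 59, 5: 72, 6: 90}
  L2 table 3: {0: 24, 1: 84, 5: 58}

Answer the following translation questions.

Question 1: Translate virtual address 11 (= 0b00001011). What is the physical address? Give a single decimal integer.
vaddr = 11 = 0b00001011
Split: l1_idx=0, l2_idx=1, offset=3
L1[0] = 1
L2[1][1] = 49
paddr = 49 * 8 + 3 = 395

Answer: 395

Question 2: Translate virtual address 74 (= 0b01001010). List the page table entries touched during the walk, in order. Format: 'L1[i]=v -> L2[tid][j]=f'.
Answer: L1[1]=3 -> L2[3][1]=84

Derivation:
vaddr = 74 = 0b01001010
Split: l1_idx=1, l2_idx=1, offset=2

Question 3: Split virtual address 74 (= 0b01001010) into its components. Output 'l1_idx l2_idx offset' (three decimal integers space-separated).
vaddr = 74 = 0b01001010
  top 2 bits -> l1_idx = 1
  next 3 bits -> l2_idx = 1
  bottom 3 bits -> offset = 2

Answer: 1 1 2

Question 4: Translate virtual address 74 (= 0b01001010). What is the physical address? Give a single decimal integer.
vaddr = 74 = 0b01001010
Split: l1_idx=1, l2_idx=1, offset=2
L1[1] = 3
L2[3][1] = 84
paddr = 84 * 8 + 2 = 674

Answer: 674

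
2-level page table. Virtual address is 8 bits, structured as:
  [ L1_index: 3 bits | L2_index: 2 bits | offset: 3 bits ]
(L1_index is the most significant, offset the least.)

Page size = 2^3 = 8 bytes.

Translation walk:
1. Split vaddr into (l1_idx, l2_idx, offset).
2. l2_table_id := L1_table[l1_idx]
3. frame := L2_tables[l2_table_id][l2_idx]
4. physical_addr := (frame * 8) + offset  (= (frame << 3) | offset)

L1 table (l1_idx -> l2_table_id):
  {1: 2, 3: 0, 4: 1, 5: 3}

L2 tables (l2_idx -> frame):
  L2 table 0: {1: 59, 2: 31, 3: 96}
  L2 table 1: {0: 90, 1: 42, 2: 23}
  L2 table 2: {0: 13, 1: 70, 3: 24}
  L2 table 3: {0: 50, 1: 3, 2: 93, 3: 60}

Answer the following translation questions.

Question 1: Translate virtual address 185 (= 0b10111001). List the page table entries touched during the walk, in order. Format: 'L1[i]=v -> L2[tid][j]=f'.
vaddr = 185 = 0b10111001
Split: l1_idx=5, l2_idx=3, offset=1

Answer: L1[5]=3 -> L2[3][3]=60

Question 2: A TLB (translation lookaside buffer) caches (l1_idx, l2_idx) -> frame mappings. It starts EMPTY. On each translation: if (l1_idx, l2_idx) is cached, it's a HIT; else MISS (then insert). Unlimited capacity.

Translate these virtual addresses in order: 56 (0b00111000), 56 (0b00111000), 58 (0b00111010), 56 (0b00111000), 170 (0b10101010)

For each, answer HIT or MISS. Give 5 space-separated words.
Answer: MISS HIT HIT HIT MISS

Derivation:
vaddr=56: (1,3) not in TLB -> MISS, insert
vaddr=56: (1,3) in TLB -> HIT
vaddr=58: (1,3) in TLB -> HIT
vaddr=56: (1,3) in TLB -> HIT
vaddr=170: (5,1) not in TLB -> MISS, insert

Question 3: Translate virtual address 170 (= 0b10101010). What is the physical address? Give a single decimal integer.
Answer: 26

Derivation:
vaddr = 170 = 0b10101010
Split: l1_idx=5, l2_idx=1, offset=2
L1[5] = 3
L2[3][1] = 3
paddr = 3 * 8 + 2 = 26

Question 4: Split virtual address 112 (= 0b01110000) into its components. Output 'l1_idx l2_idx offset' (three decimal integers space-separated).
vaddr = 112 = 0b01110000
  top 3 bits -> l1_idx = 3
  next 2 bits -> l2_idx = 2
  bottom 3 bits -> offset = 0

Answer: 3 2 0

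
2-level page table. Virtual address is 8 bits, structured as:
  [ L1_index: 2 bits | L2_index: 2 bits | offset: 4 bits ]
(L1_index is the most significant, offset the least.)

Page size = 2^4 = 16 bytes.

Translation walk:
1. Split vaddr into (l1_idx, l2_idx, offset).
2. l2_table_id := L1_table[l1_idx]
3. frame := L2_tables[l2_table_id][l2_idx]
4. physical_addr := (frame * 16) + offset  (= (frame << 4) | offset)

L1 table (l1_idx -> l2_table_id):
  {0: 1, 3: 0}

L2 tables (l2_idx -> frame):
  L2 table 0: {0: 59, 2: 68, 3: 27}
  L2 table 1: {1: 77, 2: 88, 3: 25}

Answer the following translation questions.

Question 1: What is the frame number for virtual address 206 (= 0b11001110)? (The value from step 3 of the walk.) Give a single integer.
vaddr = 206: l1_idx=3, l2_idx=0
L1[3] = 0; L2[0][0] = 59

Answer: 59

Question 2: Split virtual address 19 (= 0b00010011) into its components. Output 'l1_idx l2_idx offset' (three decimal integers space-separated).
vaddr = 19 = 0b00010011
  top 2 bits -> l1_idx = 0
  next 2 bits -> l2_idx = 1
  bottom 4 bits -> offset = 3

Answer: 0 1 3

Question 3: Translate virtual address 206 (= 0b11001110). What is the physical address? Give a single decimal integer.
Answer: 958

Derivation:
vaddr = 206 = 0b11001110
Split: l1_idx=3, l2_idx=0, offset=14
L1[3] = 0
L2[0][0] = 59
paddr = 59 * 16 + 14 = 958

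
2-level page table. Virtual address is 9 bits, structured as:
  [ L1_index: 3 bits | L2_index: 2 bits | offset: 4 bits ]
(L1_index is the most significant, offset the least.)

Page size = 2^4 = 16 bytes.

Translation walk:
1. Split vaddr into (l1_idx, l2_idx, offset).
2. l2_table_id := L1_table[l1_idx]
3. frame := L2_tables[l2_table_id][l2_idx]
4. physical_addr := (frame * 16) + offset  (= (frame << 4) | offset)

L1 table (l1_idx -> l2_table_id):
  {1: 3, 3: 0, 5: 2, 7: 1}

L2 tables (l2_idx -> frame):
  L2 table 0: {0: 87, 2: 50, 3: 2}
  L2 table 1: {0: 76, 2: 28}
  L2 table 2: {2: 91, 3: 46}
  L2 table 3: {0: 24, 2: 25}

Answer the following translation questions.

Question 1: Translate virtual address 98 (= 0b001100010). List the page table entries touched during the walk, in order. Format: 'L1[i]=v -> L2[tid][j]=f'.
vaddr = 98 = 0b001100010
Split: l1_idx=1, l2_idx=2, offset=2

Answer: L1[1]=3 -> L2[3][2]=25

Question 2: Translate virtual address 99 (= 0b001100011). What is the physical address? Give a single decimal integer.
Answer: 403

Derivation:
vaddr = 99 = 0b001100011
Split: l1_idx=1, l2_idx=2, offset=3
L1[1] = 3
L2[3][2] = 25
paddr = 25 * 16 + 3 = 403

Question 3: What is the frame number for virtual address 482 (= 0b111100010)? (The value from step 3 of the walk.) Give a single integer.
Answer: 28

Derivation:
vaddr = 482: l1_idx=7, l2_idx=2
L1[7] = 1; L2[1][2] = 28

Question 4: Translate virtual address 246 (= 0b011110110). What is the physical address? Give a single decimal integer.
vaddr = 246 = 0b011110110
Split: l1_idx=3, l2_idx=3, offset=6
L1[3] = 0
L2[0][3] = 2
paddr = 2 * 16 + 6 = 38

Answer: 38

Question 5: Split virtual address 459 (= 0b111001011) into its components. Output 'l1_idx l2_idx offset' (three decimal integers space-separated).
vaddr = 459 = 0b111001011
  top 3 bits -> l1_idx = 7
  next 2 bits -> l2_idx = 0
  bottom 4 bits -> offset = 11

Answer: 7 0 11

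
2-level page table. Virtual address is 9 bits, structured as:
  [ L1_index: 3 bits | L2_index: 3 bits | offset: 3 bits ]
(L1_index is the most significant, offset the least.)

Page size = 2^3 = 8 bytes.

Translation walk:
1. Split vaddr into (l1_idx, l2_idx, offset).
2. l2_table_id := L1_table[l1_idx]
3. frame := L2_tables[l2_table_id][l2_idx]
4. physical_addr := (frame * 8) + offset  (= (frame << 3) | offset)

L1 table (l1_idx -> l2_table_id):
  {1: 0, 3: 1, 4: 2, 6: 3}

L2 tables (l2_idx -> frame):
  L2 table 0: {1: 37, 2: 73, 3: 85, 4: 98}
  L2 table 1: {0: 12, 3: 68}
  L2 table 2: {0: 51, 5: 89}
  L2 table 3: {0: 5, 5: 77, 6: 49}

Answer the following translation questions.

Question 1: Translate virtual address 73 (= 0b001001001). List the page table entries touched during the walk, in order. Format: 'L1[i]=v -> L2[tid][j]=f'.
Answer: L1[1]=0 -> L2[0][1]=37

Derivation:
vaddr = 73 = 0b001001001
Split: l1_idx=1, l2_idx=1, offset=1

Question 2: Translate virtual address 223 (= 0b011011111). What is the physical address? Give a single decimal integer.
vaddr = 223 = 0b011011111
Split: l1_idx=3, l2_idx=3, offset=7
L1[3] = 1
L2[1][3] = 68
paddr = 68 * 8 + 7 = 551

Answer: 551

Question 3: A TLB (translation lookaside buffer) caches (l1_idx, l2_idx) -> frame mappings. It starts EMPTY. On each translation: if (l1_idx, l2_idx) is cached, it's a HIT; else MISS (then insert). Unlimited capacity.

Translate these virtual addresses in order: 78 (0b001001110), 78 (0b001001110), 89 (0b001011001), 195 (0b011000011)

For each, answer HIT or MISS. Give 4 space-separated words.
vaddr=78: (1,1) not in TLB -> MISS, insert
vaddr=78: (1,1) in TLB -> HIT
vaddr=89: (1,3) not in TLB -> MISS, insert
vaddr=195: (3,0) not in TLB -> MISS, insert

Answer: MISS HIT MISS MISS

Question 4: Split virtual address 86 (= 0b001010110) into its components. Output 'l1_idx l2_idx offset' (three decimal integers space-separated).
Answer: 1 2 6

Derivation:
vaddr = 86 = 0b001010110
  top 3 bits -> l1_idx = 1
  next 3 bits -> l2_idx = 2
  bottom 3 bits -> offset = 6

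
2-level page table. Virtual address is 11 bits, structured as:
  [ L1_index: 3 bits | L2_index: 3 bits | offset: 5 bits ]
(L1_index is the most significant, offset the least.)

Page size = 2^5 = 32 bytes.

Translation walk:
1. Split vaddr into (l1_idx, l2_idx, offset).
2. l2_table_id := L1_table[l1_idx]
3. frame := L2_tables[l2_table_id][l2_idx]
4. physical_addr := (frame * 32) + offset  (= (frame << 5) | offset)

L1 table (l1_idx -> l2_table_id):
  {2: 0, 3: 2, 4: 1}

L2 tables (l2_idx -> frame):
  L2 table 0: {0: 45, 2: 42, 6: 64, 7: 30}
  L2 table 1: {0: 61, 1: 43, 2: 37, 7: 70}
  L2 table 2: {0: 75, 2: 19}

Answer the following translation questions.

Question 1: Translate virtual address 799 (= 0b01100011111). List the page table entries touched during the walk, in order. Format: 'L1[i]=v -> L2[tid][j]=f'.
Answer: L1[3]=2 -> L2[2][0]=75

Derivation:
vaddr = 799 = 0b01100011111
Split: l1_idx=3, l2_idx=0, offset=31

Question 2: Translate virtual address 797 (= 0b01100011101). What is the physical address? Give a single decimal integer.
vaddr = 797 = 0b01100011101
Split: l1_idx=3, l2_idx=0, offset=29
L1[3] = 2
L2[2][0] = 75
paddr = 75 * 32 + 29 = 2429

Answer: 2429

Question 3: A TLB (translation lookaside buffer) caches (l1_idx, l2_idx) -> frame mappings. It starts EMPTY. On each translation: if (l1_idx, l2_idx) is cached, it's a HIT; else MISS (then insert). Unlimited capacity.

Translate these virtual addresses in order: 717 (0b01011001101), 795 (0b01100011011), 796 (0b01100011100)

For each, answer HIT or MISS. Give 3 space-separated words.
Answer: MISS MISS HIT

Derivation:
vaddr=717: (2,6) not in TLB -> MISS, insert
vaddr=795: (3,0) not in TLB -> MISS, insert
vaddr=796: (3,0) in TLB -> HIT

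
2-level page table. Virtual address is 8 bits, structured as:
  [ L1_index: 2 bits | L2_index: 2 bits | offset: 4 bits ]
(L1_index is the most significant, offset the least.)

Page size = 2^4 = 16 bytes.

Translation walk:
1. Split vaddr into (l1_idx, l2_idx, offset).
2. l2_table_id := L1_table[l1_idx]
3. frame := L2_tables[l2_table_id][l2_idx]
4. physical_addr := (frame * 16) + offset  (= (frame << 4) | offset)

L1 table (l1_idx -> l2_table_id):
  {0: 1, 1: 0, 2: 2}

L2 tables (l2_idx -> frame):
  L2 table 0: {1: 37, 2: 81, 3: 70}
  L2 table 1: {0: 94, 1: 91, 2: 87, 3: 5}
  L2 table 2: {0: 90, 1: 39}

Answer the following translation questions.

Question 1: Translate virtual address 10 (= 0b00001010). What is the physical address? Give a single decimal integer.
Answer: 1514

Derivation:
vaddr = 10 = 0b00001010
Split: l1_idx=0, l2_idx=0, offset=10
L1[0] = 1
L2[1][0] = 94
paddr = 94 * 16 + 10 = 1514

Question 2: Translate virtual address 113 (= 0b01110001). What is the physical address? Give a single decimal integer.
Answer: 1121

Derivation:
vaddr = 113 = 0b01110001
Split: l1_idx=1, l2_idx=3, offset=1
L1[1] = 0
L2[0][3] = 70
paddr = 70 * 16 + 1 = 1121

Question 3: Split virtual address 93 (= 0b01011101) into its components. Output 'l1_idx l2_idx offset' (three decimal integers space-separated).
vaddr = 93 = 0b01011101
  top 2 bits -> l1_idx = 1
  next 2 bits -> l2_idx = 1
  bottom 4 bits -> offset = 13

Answer: 1 1 13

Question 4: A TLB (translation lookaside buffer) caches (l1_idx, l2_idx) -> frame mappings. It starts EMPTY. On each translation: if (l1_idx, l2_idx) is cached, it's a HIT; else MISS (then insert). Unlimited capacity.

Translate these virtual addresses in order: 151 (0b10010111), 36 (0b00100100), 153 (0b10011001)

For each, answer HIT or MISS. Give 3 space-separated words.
Answer: MISS MISS HIT

Derivation:
vaddr=151: (2,1) not in TLB -> MISS, insert
vaddr=36: (0,2) not in TLB -> MISS, insert
vaddr=153: (2,1) in TLB -> HIT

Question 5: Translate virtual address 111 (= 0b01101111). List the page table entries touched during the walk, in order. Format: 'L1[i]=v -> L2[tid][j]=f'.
vaddr = 111 = 0b01101111
Split: l1_idx=1, l2_idx=2, offset=15

Answer: L1[1]=0 -> L2[0][2]=81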